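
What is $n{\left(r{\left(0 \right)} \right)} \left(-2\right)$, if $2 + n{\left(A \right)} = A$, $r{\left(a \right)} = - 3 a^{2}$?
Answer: $4$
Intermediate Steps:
$n{\left(A \right)} = -2 + A$
$n{\left(r{\left(0 \right)} \right)} \left(-2\right) = \left(-2 - 3 \cdot 0^{2}\right) \left(-2\right) = \left(-2 - 0\right) \left(-2\right) = \left(-2 + 0\right) \left(-2\right) = \left(-2\right) \left(-2\right) = 4$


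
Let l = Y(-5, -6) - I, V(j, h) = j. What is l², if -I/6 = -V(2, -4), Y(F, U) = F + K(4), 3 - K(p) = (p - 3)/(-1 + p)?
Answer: 1849/9 ≈ 205.44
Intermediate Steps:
K(p) = 3 - (-3 + p)/(-1 + p) (K(p) = 3 - (p - 3)/(-1 + p) = 3 - (-3 + p)/(-1 + p))
Y(F, U) = 8/3 + F (Y(F, U) = F + 2*4/(-1 + 4) = F + 2*4/3 = F + 2*4*(⅓) = F + 8/3 = 8/3 + F)
I = 12 (I = -(-6)*2 = -6*(-2) = 12)
l = -43/3 (l = (8/3 - 5) - 1*12 = -7/3 - 12 = -43/3 ≈ -14.333)
l² = (-43/3)² = 1849/9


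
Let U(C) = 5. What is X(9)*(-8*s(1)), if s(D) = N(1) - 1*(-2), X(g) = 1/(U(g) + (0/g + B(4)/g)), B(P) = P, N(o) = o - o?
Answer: -144/49 ≈ -2.9388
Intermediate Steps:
N(o) = 0
X(g) = 1/(5 + 4/g) (X(g) = 1/(5 + (0/g + 4/g)) = 1/(5 + (0 + 4/g)) = 1/(5 + 4/g))
s(D) = 2 (s(D) = 0 - 1*(-2) = 0 + 2 = 2)
X(9)*(-8*s(1)) = (9/(4 + 5*9))*(-8*2) = (9/(4 + 45))*(-16) = (9/49)*(-16) = -144/49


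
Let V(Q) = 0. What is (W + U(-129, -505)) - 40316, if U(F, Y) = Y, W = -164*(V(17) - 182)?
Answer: -10973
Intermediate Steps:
W = 29848 (W = -164*(0 - 182) = -164*(-182) = 29848)
(W + U(-129, -505)) - 40316 = (29848 - 505) - 40316 = 29343 - 40316 = -10973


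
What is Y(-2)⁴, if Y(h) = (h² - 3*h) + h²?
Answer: 38416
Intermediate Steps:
Y(h) = -3*h + 2*h²
Y(-2)⁴ = (-2*(-3 + 2*(-2)))⁴ = (-2*(-3 - 4))⁴ = (-2*(-7))⁴ = 14⁴ = 38416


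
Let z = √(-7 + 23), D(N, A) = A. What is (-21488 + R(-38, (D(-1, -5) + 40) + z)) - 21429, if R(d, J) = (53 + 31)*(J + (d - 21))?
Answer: -44597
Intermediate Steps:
z = 4 (z = √16 = 4)
R(d, J) = -1764 + 84*J + 84*d (R(d, J) = 84*(J + (-21 + d)) = 84*(-21 + J + d) = -1764 + 84*J + 84*d)
(-21488 + R(-38, (D(-1, -5) + 40) + z)) - 21429 = (-21488 + (-1764 + 84*((-5 + 40) + 4) + 84*(-38))) - 21429 = (-21488 + (-1764 + 84*(35 + 4) - 3192)) - 21429 = (-21488 + (-1764 + 84*39 - 3192)) - 21429 = (-21488 + (-1764 + 3276 - 3192)) - 21429 = (-21488 - 1680) - 21429 = -23168 - 21429 = -44597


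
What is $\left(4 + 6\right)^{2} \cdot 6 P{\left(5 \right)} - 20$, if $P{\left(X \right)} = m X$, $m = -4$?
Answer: $-12020$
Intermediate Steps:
$P{\left(X \right)} = - 4 X$
$\left(4 + 6\right)^{2} \cdot 6 P{\left(5 \right)} - 20 = \left(4 + 6\right)^{2} \cdot 6 \left(\left(-4\right) 5\right) - 20 = 10^{2} \cdot 6 \left(-20\right) - 20 = 100 \left(-120\right) - 20 = -12000 - 20 = -12020$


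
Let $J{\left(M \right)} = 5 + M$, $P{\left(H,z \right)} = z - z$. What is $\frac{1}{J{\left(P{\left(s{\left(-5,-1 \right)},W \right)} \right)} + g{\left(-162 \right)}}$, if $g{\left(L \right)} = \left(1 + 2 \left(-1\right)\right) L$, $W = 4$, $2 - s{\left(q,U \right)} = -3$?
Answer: $\frac{1}{167} \approx 0.005988$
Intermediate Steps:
$s{\left(q,U \right)} = 5$ ($s{\left(q,U \right)} = 2 - -3 = 2 + 3 = 5$)
$P{\left(H,z \right)} = 0$
$g{\left(L \right)} = - L$ ($g{\left(L \right)} = \left(1 - 2\right) L = - L$)
$\frac{1}{J{\left(P{\left(s{\left(-5,-1 \right)},W \right)} \right)} + g{\left(-162 \right)}} = \frac{1}{\left(5 + 0\right) - -162} = \frac{1}{5 + 162} = \frac{1}{167}$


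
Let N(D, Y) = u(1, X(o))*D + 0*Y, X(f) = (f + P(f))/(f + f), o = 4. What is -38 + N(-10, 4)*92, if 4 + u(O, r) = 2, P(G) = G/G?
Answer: 1802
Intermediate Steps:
P(G) = 1
X(f) = (1 + f)/(2*f) (X(f) = (f + 1)/(f + f) = (1 + f)/((2*f)) = (1 + f)*(1/(2*f)) = (1 + f)/(2*f))
u(O, r) = -2 (u(O, r) = -4 + 2 = -2)
N(D, Y) = -2*D (N(D, Y) = -2*D + 0*Y = -2*D + 0 = -2*D)
-38 + N(-10, 4)*92 = -38 - 2*(-10)*92 = -38 + 20*92 = -38 + 1840 = 1802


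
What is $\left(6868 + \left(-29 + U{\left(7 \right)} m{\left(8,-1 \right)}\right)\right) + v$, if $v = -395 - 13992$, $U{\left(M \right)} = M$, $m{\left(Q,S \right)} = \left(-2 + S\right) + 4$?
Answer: $-7541$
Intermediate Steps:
$m{\left(Q,S \right)} = 2 + S$
$v = -14387$
$\left(6868 + \left(-29 + U{\left(7 \right)} m{\left(8,-1 \right)}\right)\right) + v = \left(6868 - \left(29 - 7 \left(2 - 1\right)\right)\right) - 14387 = \left(6868 + \left(-29 + 7 \cdot 1\right)\right) - 14387 = \left(6868 + \left(-29 + 7\right)\right) - 14387 = \left(6868 - 22\right) - 14387 = 6846 - 14387 = -7541$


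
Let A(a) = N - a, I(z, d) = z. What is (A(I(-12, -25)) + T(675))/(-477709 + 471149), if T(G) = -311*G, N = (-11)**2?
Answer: 6556/205 ≈ 31.980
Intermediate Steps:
N = 121
A(a) = 121 - a
(A(I(-12, -25)) + T(675))/(-477709 + 471149) = ((121 - 1*(-12)) - 311*675)/(-477709 + 471149) = ((121 + 12) - 209925)/(-6560) = (133 - 209925)*(-1/6560) = -209792*(-1/6560) = 6556/205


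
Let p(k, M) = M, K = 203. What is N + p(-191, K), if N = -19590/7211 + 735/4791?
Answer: 2308222766/11515967 ≈ 200.44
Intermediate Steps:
N = -29518535/11515967 (N = -19590*1/7211 + 735*(1/4791) = -19590/7211 + 245/1597 = -29518535/11515967 ≈ -2.5633)
N + p(-191, K) = -29518535/11515967 + 203 = 2308222766/11515967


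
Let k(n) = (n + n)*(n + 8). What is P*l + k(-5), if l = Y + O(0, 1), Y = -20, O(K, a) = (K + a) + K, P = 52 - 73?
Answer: 369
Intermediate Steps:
k(n) = 2*n*(8 + n) (k(n) = (2*n)*(8 + n) = 2*n*(8 + n))
P = -21
O(K, a) = a + 2*K
l = -19 (l = -20 + (1 + 2*0) = -20 + (1 + 0) = -20 + 1 = -19)
P*l + k(-5) = -21*(-19) + 2*(-5)*(8 - 5) = 399 + 2*(-5)*3 = 399 - 30 = 369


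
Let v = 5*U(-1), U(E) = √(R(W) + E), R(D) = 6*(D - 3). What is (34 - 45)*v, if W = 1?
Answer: -55*I*√13 ≈ -198.31*I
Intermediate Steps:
R(D) = -18 + 6*D (R(D) = 6*(-3 + D) = -18 + 6*D)
U(E) = √(-12 + E) (U(E) = √((-18 + 6*1) + E) = √((-18 + 6) + E) = √(-12 + E))
v = 5*I*√13 (v = 5*√(-12 - 1) = 5*√(-13) = 5*(I*√13) = 5*I*√13 ≈ 18.028*I)
(34 - 45)*v = (34 - 45)*(5*I*√13) = -55*I*√13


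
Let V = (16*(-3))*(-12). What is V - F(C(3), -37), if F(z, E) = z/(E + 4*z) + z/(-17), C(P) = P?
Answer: 244926/425 ≈ 576.30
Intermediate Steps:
F(z, E) = -z/17 + z/(E + 4*z) (F(z, E) = z/(E + 4*z) + z*(-1/17) = z/(E + 4*z) - z/17 = -z/17 + z/(E + 4*z))
V = 576 (V = -48*(-12) = 576)
V - F(C(3), -37) = 576 - 3*(17 - 1*(-37) - 4*3)/(17*(-37 + 4*3)) = 576 - 3*(17 + 37 - 12)/(17*(-37 + 12)) = 576 - 3*42/(17*(-25)) = 576 - 3*(-1)*42/(17*25) = 576 - 1*(-126/425) = 576 + 126/425 = 244926/425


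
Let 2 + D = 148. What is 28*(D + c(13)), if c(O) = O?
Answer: 4452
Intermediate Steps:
D = 146 (D = -2 + 148 = 146)
28*(D + c(13)) = 28*(146 + 13) = 28*159 = 4452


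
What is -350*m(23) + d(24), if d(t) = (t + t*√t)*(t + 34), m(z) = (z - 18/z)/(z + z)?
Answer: 646943/529 + 2784*√6 ≈ 8042.3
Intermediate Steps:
m(z) = (z - 18/z)/(2*z) (m(z) = (z - 18/z)/((2*z)) = (z - 18/z)*(1/(2*z)) = (z - 18/z)/(2*z))
d(t) = (34 + t)*(t + t^(3/2)) (d(t) = (t + t^(3/2))*(34 + t) = (34 + t)*(t + t^(3/2)))
-350*m(23) + d(24) = -350*(½ - 9/23²) + (24² + 24^(5/2) + 34*24 + 34*24^(3/2)) = -350*(½ - 9*1/529) + (576 + 1152*√6 + 816 + 34*(48*√6)) = -350*(½ - 9/529) + (576 + 1152*√6 + 816 + 1632*√6) = -350*511/1058 + (1392 + 2784*√6) = -89425/529 + (1392 + 2784*√6) = 646943/529 + 2784*√6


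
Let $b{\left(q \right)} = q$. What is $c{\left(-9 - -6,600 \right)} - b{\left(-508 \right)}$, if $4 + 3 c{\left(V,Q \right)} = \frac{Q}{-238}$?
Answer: $\frac{180580}{357} \approx 505.83$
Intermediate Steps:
$c{\left(V,Q \right)} = - \frac{4}{3} - \frac{Q}{714}$ ($c{\left(V,Q \right)} = - \frac{4}{3} + \frac{Q \frac{1}{-238}}{3} = - \frac{4}{3} + \frac{Q \left(- \frac{1}{238}\right)}{3} = - \frac{4}{3} + \frac{\left(- \frac{1}{238}\right) Q}{3} = - \frac{4}{3} - \frac{Q}{714}$)
$c{\left(-9 - -6,600 \right)} - b{\left(-508 \right)} = \left(- \frac{4}{3} - \frac{100}{119}\right) - -508 = \left(- \frac{4}{3} - \frac{100}{119}\right) + 508 = - \frac{776}{357} + 508 = \frac{180580}{357}$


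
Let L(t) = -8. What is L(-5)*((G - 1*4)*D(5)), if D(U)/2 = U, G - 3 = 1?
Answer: 0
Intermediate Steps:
G = 4 (G = 3 + 1 = 4)
D(U) = 2*U
L(-5)*((G - 1*4)*D(5)) = -8*(4 - 1*4)*2*5 = -8*(4 - 4)*10 = -0*10 = -8*0 = 0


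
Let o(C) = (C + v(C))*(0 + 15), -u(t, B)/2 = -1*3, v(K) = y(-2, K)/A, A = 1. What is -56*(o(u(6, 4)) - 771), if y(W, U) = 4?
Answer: 34776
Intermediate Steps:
v(K) = 4 (v(K) = 4/1 = 4*1 = 4)
u(t, B) = 6 (u(t, B) = -(-2)*3 = -2*(-3) = 6)
o(C) = 60 + 15*C (o(C) = (C + 4)*(0 + 15) = (4 + C)*15 = 60 + 15*C)
-56*(o(u(6, 4)) - 771) = -56*((60 + 15*6) - 771) = -56*((60 + 90) - 771) = -56*(150 - 771) = -56*(-621) = 34776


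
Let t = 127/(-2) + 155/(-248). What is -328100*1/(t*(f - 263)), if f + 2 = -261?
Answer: -1312400/134919 ≈ -9.7273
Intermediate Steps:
t = -513/8 (t = 127*(-½) + 155*(-1/248) = -127/2 - 5/8 = -513/8 ≈ -64.125)
f = -263 (f = -2 - 261 = -263)
-328100*1/(t*(f - 263)) = -328100*(-8/(513*(-263 - 263))) = -328100/((-513/8*(-526))) = -328100/134919/4 = -328100*4/134919 = -1312400/134919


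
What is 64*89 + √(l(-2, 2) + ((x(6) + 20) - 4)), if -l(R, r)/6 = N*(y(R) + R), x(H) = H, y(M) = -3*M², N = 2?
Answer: 5696 + √190 ≈ 5709.8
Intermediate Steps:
l(R, r) = -12*R + 36*R² (l(R, r) = -12*(-3*R² + R) = -12*(R - 3*R²) = -6*(-6*R² + 2*R) = -12*R + 36*R²)
64*89 + √(l(-2, 2) + ((x(6) + 20) - 4)) = 64*89 + √(12*(-2)*(-1 + 3*(-2)) + ((6 + 20) - 4)) = 5696 + √(12*(-2)*(-1 - 6) + (26 - 4)) = 5696 + √(12*(-2)*(-7) + 22) = 5696 + √(168 + 22) = 5696 + √190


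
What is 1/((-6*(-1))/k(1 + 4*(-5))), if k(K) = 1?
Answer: ⅙ ≈ 0.16667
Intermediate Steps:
1/((-6*(-1))/k(1 + 4*(-5))) = 1/(-6*(-1)/1) = 1/(6*1) = 1/6 = ⅙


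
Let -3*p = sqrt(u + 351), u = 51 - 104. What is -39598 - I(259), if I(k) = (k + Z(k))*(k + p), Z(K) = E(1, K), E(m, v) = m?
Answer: -106938 + 260*sqrt(298)/3 ≈ -1.0544e+5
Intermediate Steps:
Z(K) = 1
u = -53
p = -sqrt(298)/3 (p = -sqrt(-53 + 351)/3 = -sqrt(298)/3 ≈ -5.7542)
I(k) = (1 + k)*(k - sqrt(298)/3) (I(k) = (k + 1)*(k - sqrt(298)/3) = (1 + k)*(k - sqrt(298)/3))
-39598 - I(259) = -39598 - (259 + 259**2 - sqrt(298)/3 - 1/3*259*sqrt(298)) = -39598 - (259 + 67081 - sqrt(298)/3 - 259*sqrt(298)/3) = -39598 - (67340 - 260*sqrt(298)/3) = -39598 + (-67340 + 260*sqrt(298)/3) = -106938 + 260*sqrt(298)/3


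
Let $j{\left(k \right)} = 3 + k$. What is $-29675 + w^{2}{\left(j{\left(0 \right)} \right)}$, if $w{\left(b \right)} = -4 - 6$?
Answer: $-29575$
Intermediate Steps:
$w{\left(b \right)} = -10$
$-29675 + w^{2}{\left(j{\left(0 \right)} \right)} = -29675 + \left(-10\right)^{2} = -29675 + 100 = -29575$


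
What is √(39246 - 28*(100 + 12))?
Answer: √36110 ≈ 190.03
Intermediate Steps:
√(39246 - 28*(100 + 12)) = √(39246 - 28*112) = √(39246 - 3136) = √36110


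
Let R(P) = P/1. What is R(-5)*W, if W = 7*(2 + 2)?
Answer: -140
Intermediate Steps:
W = 28 (W = 7*4 = 28)
R(P) = P (R(P) = P*1 = P)
R(-5)*W = -5*28 = -140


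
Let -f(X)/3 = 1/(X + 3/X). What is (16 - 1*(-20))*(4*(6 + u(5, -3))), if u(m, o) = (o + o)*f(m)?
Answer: 9288/7 ≈ 1326.9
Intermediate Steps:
f(X) = -3/(X + 3/X)
u(m, o) = -6*m*o/(3 + m**2) (u(m, o) = (o + o)*(-3*m/(3 + m**2)) = (2*o)*(-3*m/(3 + m**2)) = -6*m*o/(3 + m**2))
(16 - 1*(-20))*(4*(6 + u(5, -3))) = (16 - 1*(-20))*(4*(6 - 6*5*(-3)/(3 + 5**2))) = (16 + 20)*(4*(6 - 6*5*(-3)/(3 + 25))) = 36*(4*(6 - 6*5*(-3)/28)) = 36*(4*(6 - 6*5*(-3)*1/28)) = 36*(4*(6 + 45/14)) = 36*(4*(129/14)) = 36*(258/7) = 9288/7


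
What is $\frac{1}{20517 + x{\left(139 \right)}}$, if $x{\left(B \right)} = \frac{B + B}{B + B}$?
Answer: $\frac{1}{20518} \approx 4.8738 \cdot 10^{-5}$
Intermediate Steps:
$x{\left(B \right)} = 1$ ($x{\left(B \right)} = \frac{2 B}{2 B} = 2 B \frac{1}{2 B} = 1$)
$\frac{1}{20517 + x{\left(139 \right)}} = \frac{1}{20517 + 1} = \frac{1}{20518}$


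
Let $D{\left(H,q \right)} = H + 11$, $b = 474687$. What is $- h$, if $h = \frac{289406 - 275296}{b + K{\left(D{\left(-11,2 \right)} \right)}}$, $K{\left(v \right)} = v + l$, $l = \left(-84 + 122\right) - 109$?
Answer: $- \frac{7055}{237308} \approx -0.029729$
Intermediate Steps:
$l = -71$ ($l = 38 - 109 = -71$)
$D{\left(H,q \right)} = 11 + H$
$K{\left(v \right)} = -71 + v$ ($K{\left(v \right)} = v - 71 = -71 + v$)
$h = \frac{7055}{237308}$ ($h = \frac{289406 - 275296}{474687 + \left(-71 + \left(11 - 11\right)\right)} = \frac{14110}{474687 + \left(-71 + 0\right)} = \frac{14110}{474687 - 71} = \frac{14110}{474616} = 14110 \cdot \frac{1}{474616} = \frac{7055}{237308} \approx 0.029729$)
$- h = \left(-1\right) \frac{7055}{237308} = - \frac{7055}{237308}$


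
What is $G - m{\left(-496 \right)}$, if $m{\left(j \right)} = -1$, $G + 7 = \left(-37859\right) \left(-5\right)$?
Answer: $189289$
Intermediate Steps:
$G = 189288$ ($G = -7 - -189295 = -7 + 189295 = 189288$)
$G - m{\left(-496 \right)} = 189288 - -1 = 189288 + 1 = 189289$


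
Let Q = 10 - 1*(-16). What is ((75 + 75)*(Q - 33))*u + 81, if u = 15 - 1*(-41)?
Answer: -58719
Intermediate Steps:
Q = 26 (Q = 10 + 16 = 26)
u = 56 (u = 15 + 41 = 56)
((75 + 75)*(Q - 33))*u + 81 = ((75 + 75)*(26 - 33))*56 + 81 = (150*(-7))*56 + 81 = -1050*56 + 81 = -58800 + 81 = -58719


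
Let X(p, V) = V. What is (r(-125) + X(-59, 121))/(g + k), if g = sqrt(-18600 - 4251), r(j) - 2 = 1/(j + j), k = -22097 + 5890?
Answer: -498349043/65672425000 - 92247*I*sqrt(2539)/65672425000 ≈ -0.0075884 - 7.0778e-5*I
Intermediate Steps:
k = -16207
r(j) = 2 + 1/(2*j) (r(j) = 2 + 1/(j + j) = 2 + 1/(2*j))
g = 3*I*sqrt(2539) (g = sqrt(-22851) = 3*I*sqrt(2539) ≈ 151.17*I)
(r(-125) + X(-59, 121))/(g + k) = ((2 + (1/2)/(-125)) + 121)/(3*I*sqrt(2539) - 16207) = ((2 + (1/2)*(-1/125)) + 121)/(-16207 + 3*I*sqrt(2539)) = ((2 - 1/250) + 121)/(-16207 + 3*I*sqrt(2539)) = (499/250 + 121)/(-16207 + 3*I*sqrt(2539)) = 30749/(250*(-16207 + 3*I*sqrt(2539)))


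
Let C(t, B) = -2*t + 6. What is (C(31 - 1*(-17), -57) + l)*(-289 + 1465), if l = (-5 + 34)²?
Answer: 883176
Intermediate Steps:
l = 841 (l = 29² = 841)
C(t, B) = 6 - 2*t
(C(31 - 1*(-17), -57) + l)*(-289 + 1465) = ((6 - 2*(31 - 1*(-17))) + 841)*(-289 + 1465) = ((6 - 2*(31 + 17)) + 841)*1176 = ((6 - 2*48) + 841)*1176 = ((6 - 96) + 841)*1176 = (-90 + 841)*1176 = 751*1176 = 883176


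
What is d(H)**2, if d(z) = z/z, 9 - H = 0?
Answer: 1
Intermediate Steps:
H = 9 (H = 9 - 1*0 = 9 + 0 = 9)
d(z) = 1
d(H)**2 = 1**2 = 1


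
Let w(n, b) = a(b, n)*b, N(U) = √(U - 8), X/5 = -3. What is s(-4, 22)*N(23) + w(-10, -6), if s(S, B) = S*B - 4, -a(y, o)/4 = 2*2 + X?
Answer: -264 - 92*√15 ≈ -620.31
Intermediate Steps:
X = -15 (X = 5*(-3) = -15)
a(y, o) = 44 (a(y, o) = -4*(2*2 - 15) = -4*(4 - 15) = -4*(-11) = 44)
N(U) = √(-8 + U)
s(S, B) = -4 + B*S (s(S, B) = B*S - 4 = -4 + B*S)
w(n, b) = 44*b
s(-4, 22)*N(23) + w(-10, -6) = (-4 + 22*(-4))*√(-8 + 23) + 44*(-6) = (-4 - 88)*√15 - 264 = -92*√15 - 264 = -264 - 92*√15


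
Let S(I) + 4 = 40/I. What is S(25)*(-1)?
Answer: 12/5 ≈ 2.4000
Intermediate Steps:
S(I) = -4 + 40/I
S(25)*(-1) = (-4 + 40/25)*(-1) = (-4 + 40*(1/25))*(-1) = (-4 + 8/5)*(-1) = -12/5*(-1) = 12/5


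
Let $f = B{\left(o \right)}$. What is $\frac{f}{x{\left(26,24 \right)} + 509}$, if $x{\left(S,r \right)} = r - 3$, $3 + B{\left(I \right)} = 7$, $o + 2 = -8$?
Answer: $\frac{2}{265} \approx 0.0075472$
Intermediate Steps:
$o = -10$ ($o = -2 - 8 = -10$)
$B{\left(I \right)} = 4$ ($B{\left(I \right)} = -3 + 7 = 4$)
$f = 4$
$x{\left(S,r \right)} = -3 + r$ ($x{\left(S,r \right)} = r - 3 = -3 + r$)
$\frac{f}{x{\left(26,24 \right)} + 509} = \frac{1}{\left(-3 + 24\right) + 509} \cdot 4 = \frac{1}{21 + 509} \cdot 4 = \frac{1}{530} \cdot 4 = \frac{2}{265}$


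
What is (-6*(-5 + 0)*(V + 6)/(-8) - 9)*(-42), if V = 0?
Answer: 1323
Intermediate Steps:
(-6*(-5 + 0)*(V + 6)/(-8) - 9)*(-42) = (-6*(-5 + 0)*(0 + 6)/(-8) - 9)*(-42) = (-6*(-5*6)*(-1)/8 - 9)*(-42) = (-(-180)*(-1)/8 - 9)*(-42) = (-6*15/4 - 9)*(-42) = (-45/2 - 9)*(-42) = -63/2*(-42) = 1323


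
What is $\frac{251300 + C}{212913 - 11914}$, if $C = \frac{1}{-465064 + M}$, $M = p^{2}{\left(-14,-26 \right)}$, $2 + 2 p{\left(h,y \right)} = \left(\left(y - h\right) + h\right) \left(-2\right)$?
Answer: $\frac{116713520699}{93351774561} \approx 1.2503$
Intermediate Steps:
$p{\left(h,y \right)} = -1 - y$ ($p{\left(h,y \right)} = -1 + \frac{\left(\left(y - h\right) + h\right) \left(-2\right)}{2} = -1 + \frac{y \left(-2\right)}{2} = -1 + \frac{\left(-2\right) y}{2} = -1 - y$)
$M = 625$ ($M = \left(-1 - -26\right)^{2} = \left(-1 + 26\right)^{2} = 25^{2} = 625$)
$C = - \frac{1}{464439}$ ($C = \frac{1}{-465064 + 625} = \frac{1}{-464439} = - \frac{1}{464439} \approx -2.1531 \cdot 10^{-6}$)
$\frac{251300 + C}{212913 - 11914} = \frac{251300 - \frac{1}{464439}}{212913 - 11914} = \frac{116713520699}{464439 \cdot 200999} = \frac{116713520699}{464439} \cdot \frac{1}{200999} = \frac{116713520699}{93351774561}$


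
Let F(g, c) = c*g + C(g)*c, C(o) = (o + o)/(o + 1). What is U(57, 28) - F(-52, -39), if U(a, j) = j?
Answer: -32648/17 ≈ -1920.5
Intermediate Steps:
C(o) = 2*o/(1 + o) (C(o) = (2*o)/(1 + o) = 2*o/(1 + o))
F(g, c) = c*g + 2*c*g/(1 + g) (F(g, c) = c*g + (2*g/(1 + g))*c = c*g + 2*c*g/(1 + g))
U(57, 28) - F(-52, -39) = 28 - (-39)*(-52)*(3 - 52)/(1 - 52) = 28 - (-39)*(-52)*(-49)/(-51) = 28 - (-39)*(-52)*(-1)*(-49)/51 = 28 - 1*33124/17 = 28 - 33124/17 = -32648/17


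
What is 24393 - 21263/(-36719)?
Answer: 895707830/36719 ≈ 24394.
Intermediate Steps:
24393 - 21263/(-36719) = 24393 - 21263*(-1)/36719 = 24393 - 1*(-21263/36719) = 24393 + 21263/36719 = 895707830/36719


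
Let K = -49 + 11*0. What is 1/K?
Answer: -1/49 ≈ -0.020408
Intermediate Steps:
K = -49 (K = -49 + 0 = -49)
1/K = 1/(-49) = -1/49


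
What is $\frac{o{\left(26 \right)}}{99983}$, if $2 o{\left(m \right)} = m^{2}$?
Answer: $\frac{26}{7691} \approx 0.0033806$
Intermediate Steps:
$o{\left(m \right)} = \frac{m^{2}}{2}$
$\frac{o{\left(26 \right)}}{99983} = \frac{\frac{1}{2} \cdot 26^{2}}{99983} = \frac{1}{2} \cdot 676 \cdot \frac{1}{99983} = 338 \cdot \frac{1}{99983} = \frac{26}{7691}$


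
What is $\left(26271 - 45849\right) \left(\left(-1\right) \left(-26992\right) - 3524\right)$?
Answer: $-459456504$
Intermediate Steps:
$\left(26271 - 45849\right) \left(\left(-1\right) \left(-26992\right) - 3524\right) = - 19578 \left(26992 - 3524\right) = \left(-19578\right) 23468 = -459456504$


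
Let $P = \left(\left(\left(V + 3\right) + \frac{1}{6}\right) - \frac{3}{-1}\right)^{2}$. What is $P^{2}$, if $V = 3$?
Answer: $\frac{9150625}{1296} \approx 7060.7$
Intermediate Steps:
$P = \frac{3025}{36}$ ($P = \left(\left(\left(3 + 3\right) + \frac{1}{6}\right) - \frac{3}{-1}\right)^{2} = \left(\left(6 + \frac{1}{6}\right) - -3\right)^{2} = \left(\frac{37}{6} + 3\right)^{2} = \left(\frac{55}{6}\right)^{2} = \frac{3025}{36} \approx 84.028$)
$P^{2} = \left(\frac{3025}{36}\right)^{2} = \frac{9150625}{1296}$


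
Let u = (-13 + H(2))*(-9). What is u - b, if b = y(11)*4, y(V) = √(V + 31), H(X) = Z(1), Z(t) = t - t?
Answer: 117 - 4*√42 ≈ 91.077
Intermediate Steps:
Z(t) = 0
H(X) = 0
y(V) = √(31 + V)
u = 117 (u = (-13 + 0)*(-9) = -13*(-9) = 117)
b = 4*√42 (b = √(31 + 11)*4 = √42*4 = 4*√42 ≈ 25.923)
u - b = 117 - 4*√42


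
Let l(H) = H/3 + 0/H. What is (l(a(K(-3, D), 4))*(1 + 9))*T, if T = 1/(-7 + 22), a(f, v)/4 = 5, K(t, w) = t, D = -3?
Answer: 40/9 ≈ 4.4444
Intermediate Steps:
a(f, v) = 20 (a(f, v) = 4*5 = 20)
l(H) = H/3 (l(H) = H*(1/3) + 0 = H/3 + 0 = H/3)
T = 1/15 ≈ 0.066667
(l(a(K(-3, D), 4))*(1 + 9))*T = (((1/3)*20)*(1 + 9))*(1/15) = ((20/3)*10)*(1/15) = (200/3)*(1/15) = 40/9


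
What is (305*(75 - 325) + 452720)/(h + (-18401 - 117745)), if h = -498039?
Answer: -8366/14093 ≈ -0.59363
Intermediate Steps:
(305*(75 - 325) + 452720)/(h + (-18401 - 117745)) = (305*(75 - 325) + 452720)/(-498039 + (-18401 - 117745)) = (305*(-250) + 452720)/(-498039 - 136146) = (-76250 + 452720)/(-634185) = 376470*(-1/634185) = -8366/14093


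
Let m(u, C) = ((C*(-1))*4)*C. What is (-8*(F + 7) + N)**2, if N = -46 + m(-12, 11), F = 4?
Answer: 381924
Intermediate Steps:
m(u, C) = -4*C**2 (m(u, C) = (-C*4)*C = (-4*C)*C = -4*C**2)
N = -530 (N = -46 - 4*11**2 = -46 - 4*121 = -46 - 484 = -530)
(-8*(F + 7) + N)**2 = (-8*(4 + 7) - 530)**2 = (-8*11 - 530)**2 = (-88 - 530)**2 = (-618)**2 = 381924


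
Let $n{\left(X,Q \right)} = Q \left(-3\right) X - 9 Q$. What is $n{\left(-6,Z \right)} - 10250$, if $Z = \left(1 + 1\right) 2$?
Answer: $-10214$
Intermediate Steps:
$Z = 4$ ($Z = 2 \cdot 2 = 4$)
$n{\left(X,Q \right)} = - 9 Q - 3 Q X$ ($n{\left(X,Q \right)} = - 3 Q X - 9 Q = - 9 Q - 3 Q X$)
$n{\left(-6,Z \right)} - 10250 = \left(-3\right) 4 \left(3 - 6\right) - 10250 = \left(-3\right) 4 \left(-3\right) - 10250 = 36 - 10250 = -10214$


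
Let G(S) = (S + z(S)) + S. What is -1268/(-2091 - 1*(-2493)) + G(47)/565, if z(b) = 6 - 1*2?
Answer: -338512/113565 ≈ -2.9808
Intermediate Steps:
z(b) = 4 (z(b) = 6 - 2 = 4)
G(S) = 4 + 2*S (G(S) = (S + 4) + S = (4 + S) + S = 4 + 2*S)
-1268/(-2091 - 1*(-2493)) + G(47)/565 = -1268/(-2091 - 1*(-2493)) + (4 + 2*47)/565 = -1268/(-2091 + 2493) + (4 + 94)*(1/565) = -1268/402 + 98*(1/565) = -1268*1/402 + 98/565 = -634/201 + 98/565 = -338512/113565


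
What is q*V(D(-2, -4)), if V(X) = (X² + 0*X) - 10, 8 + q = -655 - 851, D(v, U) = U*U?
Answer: -372444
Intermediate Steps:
D(v, U) = U²
q = -1514 (q = -8 + (-655 - 851) = -8 - 1506 = -1514)
V(X) = -10 + X² (V(X) = (X² + 0) - 10 = X² - 10 = -10 + X²)
q*V(D(-2, -4)) = -1514*(-10 + ((-4)²)²) = -1514*(-10 + 16²) = -1514*(-10 + 256) = -1514*246 = -372444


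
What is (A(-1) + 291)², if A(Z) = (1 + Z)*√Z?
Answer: 84681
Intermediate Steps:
A(Z) = √Z*(1 + Z)
(A(-1) + 291)² = (√(-1)*(1 - 1) + 291)² = (I*0 + 291)² = (0 + 291)² = 291² = 84681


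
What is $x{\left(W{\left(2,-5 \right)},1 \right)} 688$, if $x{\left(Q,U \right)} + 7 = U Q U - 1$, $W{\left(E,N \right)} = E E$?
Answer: $-2752$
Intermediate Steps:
$W{\left(E,N \right)} = E^{2}$
$x{\left(Q,U \right)} = -8 + Q U^{2}$ ($x{\left(Q,U \right)} = -7 + \left(U Q U - 1\right) = -7 + \left(Q U U - 1\right) = -7 + \left(Q U^{2} - 1\right) = -7 + \left(-1 + Q U^{2}\right) = -8 + Q U^{2}$)
$x{\left(W{\left(2,-5 \right)},1 \right)} 688 = \left(-8 + 2^{2} \cdot 1^{2}\right) 688 = \left(-8 + 4 \cdot 1\right) 688 = \left(-8 + 4\right) 688 = \left(-4\right) 688 = -2752$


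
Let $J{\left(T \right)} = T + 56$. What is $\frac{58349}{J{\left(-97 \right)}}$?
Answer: $- \frac{58349}{41} \approx -1423.1$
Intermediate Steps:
$J{\left(T \right)} = 56 + T$
$\frac{58349}{J{\left(-97 \right)}} = \frac{58349}{56 - 97} = \frac{58349}{-41} = 58349 \left(- \frac{1}{41}\right) = - \frac{58349}{41}$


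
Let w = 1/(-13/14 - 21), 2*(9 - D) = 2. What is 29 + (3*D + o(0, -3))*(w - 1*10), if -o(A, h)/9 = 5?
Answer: 73667/307 ≈ 239.96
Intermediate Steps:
D = 8 (D = 9 - 1/2*2 = 9 - 1 = 8)
o(A, h) = -45 (o(A, h) = -9*5 = -45)
w = -14/307 (w = 1/(-13*1/14 - 21) = 1/(-13/14 - 21) = 1/(-307/14) = -14/307 ≈ -0.045603)
29 + (3*D + o(0, -3))*(w - 1*10) = 29 + (3*8 - 45)*(-14/307 - 1*10) = 29 + (24 - 45)*(-14/307 - 10) = 29 - 21*(-3084/307) = 29 + 64764/307 = 73667/307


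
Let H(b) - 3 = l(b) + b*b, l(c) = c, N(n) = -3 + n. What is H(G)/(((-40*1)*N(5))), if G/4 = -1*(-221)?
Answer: -782343/80 ≈ -9779.3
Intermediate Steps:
G = 884 (G = 4*(-1*(-221)) = 4*221 = 884)
H(b) = 3 + b + b² (H(b) = 3 + (b + b*b) = 3 + (b + b²) = 3 + b + b²)
H(G)/(((-40*1)*N(5))) = (3 + 884 + 884²)/(((-40*1)*(-3 + 5))) = (3 + 884 + 781456)/((-40*2)) = 782343/(-80) = 782343*(-1/80) = -782343/80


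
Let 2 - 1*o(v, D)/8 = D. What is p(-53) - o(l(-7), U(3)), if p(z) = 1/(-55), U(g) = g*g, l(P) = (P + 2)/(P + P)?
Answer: 3079/55 ≈ 55.982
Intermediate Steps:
l(P) = (2 + P)/(2*P) (l(P) = (2 + P)/((2*P)) = (2 + P)*(1/(2*P)) = (2 + P)/(2*P))
U(g) = g²
o(v, D) = 16 - 8*D
p(z) = -1/55
p(-53) - o(l(-7), U(3)) = -1/55 - (16 - 8*3²) = -1/55 - (16 - 8*9) = -1/55 - (16 - 72) = -1/55 - 1*(-56) = -1/55 + 56 = 3079/55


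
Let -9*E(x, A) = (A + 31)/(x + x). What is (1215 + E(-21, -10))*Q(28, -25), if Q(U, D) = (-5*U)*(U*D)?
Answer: 1071679000/9 ≈ 1.1908e+8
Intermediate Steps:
E(x, A) = -(31 + A)/(18*x) (E(x, A) = -(A + 31)/(9*(x + x)) = -(31 + A)/(9*(2*x)) = -(31 + A)*1/(2*x)/9 = -(31 + A)/(18*x))
Q(U, D) = -5*D*U² (Q(U, D) = (-5*U)*(D*U) = -5*D*U²)
(1215 + E(-21, -10))*Q(28, -25) = (1215 + (1/18)*(-31 - 1*(-10))/(-21))*(-5*(-25)*28²) = (1215 + (1/18)*(-1/21)*(-31 + 10))*(-5*(-25)*784) = (1215 + (1/18)*(-1/21)*(-21))*98000 = (1215 + 1/18)*98000 = (21871/18)*98000 = 1071679000/9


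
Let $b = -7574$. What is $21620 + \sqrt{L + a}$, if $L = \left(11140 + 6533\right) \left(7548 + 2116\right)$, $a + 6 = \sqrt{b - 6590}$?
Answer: $21620 + \sqrt{170791866 + 2 i \sqrt{3541}} \approx 34689.0 + 0.00455 i$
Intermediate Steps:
$a = -6 + 2 i \sqrt{3541}$ ($a = -6 + \sqrt{-7574 - 6590} = -6 + \sqrt{-14164} = -6 + 2 i \sqrt{3541} \approx -6.0 + 119.01 i$)
$L = 170791872$ ($L = 17673 \cdot 9664 = 170791872$)
$21620 + \sqrt{L + a} = 21620 + \sqrt{170791872 - \left(6 - 2 i \sqrt{3541}\right)} = 21620 + \sqrt{170791866 + 2 i \sqrt{3541}}$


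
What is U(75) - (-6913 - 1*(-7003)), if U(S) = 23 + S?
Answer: 8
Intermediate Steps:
U(75) - (-6913 - 1*(-7003)) = (23 + 75) - (-6913 - 1*(-7003)) = 98 - (-6913 + 7003) = 98 - 1*90 = 98 - 90 = 8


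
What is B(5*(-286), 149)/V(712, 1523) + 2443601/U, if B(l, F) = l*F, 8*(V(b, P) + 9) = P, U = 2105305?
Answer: -3585073025749/3054797555 ≈ -1173.6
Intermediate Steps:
V(b, P) = -9 + P/8
B(l, F) = F*l
B(5*(-286), 149)/V(712, 1523) + 2443601/U = (149*(5*(-286)))/(-9 + (1/8)*1523) + 2443601/2105305 = (149*(-1430))/(-9 + 1523/8) + 2443601*(1/2105305) = -213070/1451/8 + 2443601/2105305 = -213070*8/1451 + 2443601/2105305 = -1704560/1451 + 2443601/2105305 = -3585073025749/3054797555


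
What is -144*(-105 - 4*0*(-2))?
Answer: 15120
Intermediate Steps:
-144*(-105 - 4*0*(-2)) = -144*(-105 + 0*(-2)) = -144*(-105 + 0) = -144*(-105) = 15120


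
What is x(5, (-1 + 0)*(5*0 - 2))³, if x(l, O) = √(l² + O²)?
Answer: 29*√29 ≈ 156.17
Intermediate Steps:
x(l, O) = √(O² + l²)
x(5, (-1 + 0)*(5*0 - 2))³ = (√(((-1 + 0)*(5*0 - 2))² + 5²))³ = (√((-(0 - 2))² + 25))³ = (√((-1*(-2))² + 25))³ = (√(2² + 25))³ = (√(4 + 25))³ = (√29)³ = 29*√29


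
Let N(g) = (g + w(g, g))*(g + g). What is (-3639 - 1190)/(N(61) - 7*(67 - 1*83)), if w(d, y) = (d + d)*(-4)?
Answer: 4829/51982 ≈ 0.092898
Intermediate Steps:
w(d, y) = -8*d (w(d, y) = (2*d)*(-4) = -8*d)
N(g) = -14*g² (N(g) = (g - 8*g)*(g + g) = (-7*g)*(2*g) = -14*g²)
(-3639 - 1190)/(N(61) - 7*(67 - 1*83)) = (-3639 - 1190)/(-14*61² - 7*(67 - 1*83)) = -4829/(-14*3721 - 7*(67 - 83)) = -4829/(-52094 - 7*(-16)) = -4829/(-52094 + 112) = -4829/(-51982) = -4829*(-1/51982) = 4829/51982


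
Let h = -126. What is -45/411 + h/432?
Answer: -1319/3288 ≈ -0.40116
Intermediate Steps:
-45/411 + h/432 = -45/411 - 126/432 = -45*1/411 - 126*1/432 = -15/137 - 7/24 = -1319/3288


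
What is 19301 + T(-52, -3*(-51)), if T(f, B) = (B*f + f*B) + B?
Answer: 3542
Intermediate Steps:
T(f, B) = B + 2*B*f (T(f, B) = (B*f + B*f) + B = 2*B*f + B = B + 2*B*f)
19301 + T(-52, -3*(-51)) = 19301 + (-3*(-51))*(1 + 2*(-52)) = 19301 + 153*(1 - 104) = 19301 + 153*(-103) = 19301 - 15759 = 3542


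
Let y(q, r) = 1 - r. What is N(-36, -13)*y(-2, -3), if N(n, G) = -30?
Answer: -120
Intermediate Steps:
N(-36, -13)*y(-2, -3) = -30*(1 - 1*(-3)) = -30*(1 + 3) = -30*4 = -120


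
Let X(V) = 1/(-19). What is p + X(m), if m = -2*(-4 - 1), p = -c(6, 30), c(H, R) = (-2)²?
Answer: -77/19 ≈ -4.0526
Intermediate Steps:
c(H, R) = 4
p = -4 (p = -1*4 = -4)
m = 10 (m = -2*(-5) = 10)
X(V) = -1/19
p + X(m) = -4 - 1/19 = -77/19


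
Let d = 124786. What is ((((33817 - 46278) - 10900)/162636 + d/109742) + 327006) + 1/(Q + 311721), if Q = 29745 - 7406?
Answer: 20309528429210991607/62107321360445 ≈ 3.2701e+5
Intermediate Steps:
Q = 22339
((((33817 - 46278) - 10900)/162636 + d/109742) + 327006) + 1/(Q + 311721) = ((((33817 - 46278) - 10900)/162636 + 124786/109742) + 327006) + 1/(22339 + 311721) = (((-12461 - 10900)*(1/162636) + 124786*(1/109742)) + 327006) + 1/334060 = ((-23361*1/162636 + 62393/54871) + 327006) + 1/334060 = ((-7787/54212 + 62393/54871) + 327006) + 1/334060 = (2955168839/2974666652 + 327006) + 1/334060 = 972736798372751/2974666652 + 1/334060 = 20309528429210991607/62107321360445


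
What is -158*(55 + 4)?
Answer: -9322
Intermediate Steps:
-158*(55 + 4) = -158*59 = -9322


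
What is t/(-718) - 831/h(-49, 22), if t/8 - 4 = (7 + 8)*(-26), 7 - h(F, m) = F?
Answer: -211865/20104 ≈ -10.538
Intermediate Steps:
h(F, m) = 7 - F
t = -3088 (t = 32 + 8*((7 + 8)*(-26)) = 32 + 8*(15*(-26)) = 32 + 8*(-390) = 32 - 3120 = -3088)
t/(-718) - 831/h(-49, 22) = -3088/(-718) - 831/(7 - 1*(-49)) = -3088*(-1/718) - 831/(7 + 49) = 1544/359 - 831/56 = -211865/20104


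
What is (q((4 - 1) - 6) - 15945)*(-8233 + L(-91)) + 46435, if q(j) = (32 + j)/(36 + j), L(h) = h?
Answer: 4381254899/33 ≈ 1.3277e+8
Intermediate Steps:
q(j) = (32 + j)/(36 + j)
(q((4 - 1) - 6) - 15945)*(-8233 + L(-91)) + 46435 = ((32 + ((4 - 1) - 6))/(36 + ((4 - 1) - 6)) - 15945)*(-8233 - 91) + 46435 = ((32 + (3 - 6))/(36 + (3 - 6)) - 15945)*(-8324) + 46435 = ((32 - 3)/(36 - 3) - 15945)*(-8324) + 46435 = (29/33 - 15945)*(-8324) + 46435 = -526156/33*(-8324) + 46435 = 4379722544/33 + 46435 = 4381254899/33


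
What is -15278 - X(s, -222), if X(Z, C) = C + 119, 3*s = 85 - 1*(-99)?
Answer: -15175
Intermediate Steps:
s = 184/3 (s = (85 - 1*(-99))/3 = (85 + 99)/3 = (⅓)*184 = 184/3 ≈ 61.333)
X(Z, C) = 119 + C
-15278 - X(s, -222) = -15278 - (119 - 222) = -15278 - 1*(-103) = -15278 + 103 = -15175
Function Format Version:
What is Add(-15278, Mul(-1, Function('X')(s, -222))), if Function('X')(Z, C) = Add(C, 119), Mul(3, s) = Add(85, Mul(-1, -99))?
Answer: -15175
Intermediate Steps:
s = Rational(184, 3) (s = Mul(Rational(1, 3), Add(85, Mul(-1, -99))) = Mul(Rational(1, 3), Add(85, 99)) = Mul(Rational(1, 3), 184) = Rational(184, 3) ≈ 61.333)
Function('X')(Z, C) = Add(119, C)
Add(-15278, Mul(-1, Function('X')(s, -222))) = Add(-15278, Mul(-1, Add(119, -222))) = Add(-15278, Mul(-1, -103)) = Add(-15278, 103) = -15175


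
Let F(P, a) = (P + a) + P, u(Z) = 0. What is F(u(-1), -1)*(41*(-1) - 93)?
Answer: 134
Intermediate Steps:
F(P, a) = a + 2*P
F(u(-1), -1)*(41*(-1) - 93) = (-1 + 2*0)*(41*(-1) - 93) = (-1 + 0)*(-41 - 93) = -1*(-134) = 134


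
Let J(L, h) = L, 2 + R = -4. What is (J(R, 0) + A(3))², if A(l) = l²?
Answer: 9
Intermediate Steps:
R = -6 (R = -2 - 4 = -6)
(J(R, 0) + A(3))² = (-6 + 3²)² = (-6 + 9)² = 3² = 9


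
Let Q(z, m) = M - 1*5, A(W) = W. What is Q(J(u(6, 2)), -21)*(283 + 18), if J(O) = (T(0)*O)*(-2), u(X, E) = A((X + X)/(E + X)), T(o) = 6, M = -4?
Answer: -2709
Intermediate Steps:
u(X, E) = 2*X/(E + X) (u(X, E) = (X + X)/(E + X) = (2*X)/(E + X) = 2*X/(E + X))
J(O) = -12*O (J(O) = (6*O)*(-2) = -12*O)
Q(z, m) = -9 (Q(z, m) = -4 - 1*5 = -4 - 5 = -9)
Q(J(u(6, 2)), -21)*(283 + 18) = -9*(283 + 18) = -9*301 = -2709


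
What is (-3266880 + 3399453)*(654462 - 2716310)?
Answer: -273345374904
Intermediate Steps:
(-3266880 + 3399453)*(654462 - 2716310) = 132573*(-2061848) = -273345374904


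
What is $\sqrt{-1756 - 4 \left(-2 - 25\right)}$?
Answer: $4 i \sqrt{103} \approx 40.596 i$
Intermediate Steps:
$\sqrt{-1756 - 4 \left(-2 - 25\right)} = \sqrt{-1756 - -108} = \sqrt{-1756 + 108} = \sqrt{-1648} = 4 i \sqrt{103}$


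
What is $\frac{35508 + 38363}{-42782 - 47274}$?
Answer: $- \frac{73871}{90056} \approx -0.82028$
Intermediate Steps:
$\frac{35508 + 38363}{-42782 - 47274} = \frac{73871}{-42782 - 47274} = \frac{73871}{-90056} = 73871 \left(- \frac{1}{90056}\right) = - \frac{73871}{90056}$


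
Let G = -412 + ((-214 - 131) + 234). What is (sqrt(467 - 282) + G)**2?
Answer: (523 - sqrt(185))**2 ≈ 2.5949e+5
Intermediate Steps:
G = -523 (G = -412 + (-345 + 234) = -412 - 111 = -523)
(sqrt(467 - 282) + G)**2 = (sqrt(467 - 282) - 523)**2 = (sqrt(185) - 523)**2 = (-523 + sqrt(185))**2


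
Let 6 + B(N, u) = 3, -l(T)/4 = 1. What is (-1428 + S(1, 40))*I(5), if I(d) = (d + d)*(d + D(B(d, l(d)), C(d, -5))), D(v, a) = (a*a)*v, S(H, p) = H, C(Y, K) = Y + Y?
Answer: 4209650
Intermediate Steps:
l(T) = -4 (l(T) = -4*1 = -4)
B(N, u) = -3 (B(N, u) = -6 + 3 = -3)
C(Y, K) = 2*Y
D(v, a) = v*a² (D(v, a) = a²*v = v*a²)
I(d) = 2*d*(d - 12*d²) (I(d) = (d + d)*(d - 3*4*d²) = (2*d)*(d - 12*d²) = 2*d*(d - 12*d²))
(-1428 + S(1, 40))*I(5) = (-1428 + 1)*(5²*(2 - 24*5)) = -35675*(2 - 120) = -35675*(-118) = -1427*(-2950) = 4209650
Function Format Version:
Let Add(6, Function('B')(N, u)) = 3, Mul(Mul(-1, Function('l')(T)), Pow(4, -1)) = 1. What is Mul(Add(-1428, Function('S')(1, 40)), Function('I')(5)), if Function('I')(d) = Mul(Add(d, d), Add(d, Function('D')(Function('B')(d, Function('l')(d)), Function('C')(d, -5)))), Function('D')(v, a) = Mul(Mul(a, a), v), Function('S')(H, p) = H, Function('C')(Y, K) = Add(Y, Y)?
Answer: 4209650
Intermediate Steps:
Function('l')(T) = -4 (Function('l')(T) = Mul(-4, 1) = -4)
Function('B')(N, u) = -3 (Function('B')(N, u) = Add(-6, 3) = -3)
Function('C')(Y, K) = Mul(2, Y)
Function('D')(v, a) = Mul(v, Pow(a, 2)) (Function('D')(v, a) = Mul(Pow(a, 2), v) = Mul(v, Pow(a, 2)))
Function('I')(d) = Mul(2, d, Add(d, Mul(-12, Pow(d, 2)))) (Function('I')(d) = Mul(Add(d, d), Add(d, Mul(-3, Pow(Mul(2, d), 2)))) = Mul(Mul(2, d), Add(d, Mul(-3, Mul(4, Pow(d, 2))))) = Mul(Mul(2, d), Add(d, Mul(-12, Pow(d, 2)))) = Mul(2, d, Add(d, Mul(-12, Pow(d, 2)))))
Mul(Add(-1428, Function('S')(1, 40)), Function('I')(5)) = Mul(Add(-1428, 1), Mul(Pow(5, 2), Add(2, Mul(-24, 5)))) = Mul(-1427, Mul(25, Add(2, -120))) = Mul(-1427, Mul(25, -118)) = Mul(-1427, -2950) = 4209650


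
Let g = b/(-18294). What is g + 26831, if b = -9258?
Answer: 81809262/3049 ≈ 26832.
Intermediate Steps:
g = 1543/3049 (g = -9258/(-18294) = -9258*(-1/18294) = 1543/3049 ≈ 0.50607)
g + 26831 = 1543/3049 + 26831 = 81809262/3049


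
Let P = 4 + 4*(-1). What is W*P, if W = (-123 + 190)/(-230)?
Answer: 0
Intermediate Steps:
W = -67/230 (W = 67*(-1/230) = -67/230 ≈ -0.29130)
P = 0 (P = 4 - 4 = 0)
W*P = -67/230*0 = 0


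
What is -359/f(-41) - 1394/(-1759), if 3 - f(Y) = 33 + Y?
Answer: -616147/19349 ≈ -31.844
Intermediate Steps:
f(Y) = -30 - Y (f(Y) = 3 - (33 + Y) = 3 + (-33 - Y) = -30 - Y)
-359/f(-41) - 1394/(-1759) = -359/(-30 - 1*(-41)) - 1394/(-1759) = -359/(-30 + 41) - 1394*(-1/1759) = -359/11 + 1394/1759 = -616147/19349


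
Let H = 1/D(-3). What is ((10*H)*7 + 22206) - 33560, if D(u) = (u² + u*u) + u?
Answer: -34048/3 ≈ -11349.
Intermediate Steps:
D(u) = u + 2*u² (D(u) = (u² + u²) + u = 2*u² + u = u + 2*u²)
H = 1/15 (H = 1/(-3*(1 + 2*(-3))) = 1/(-3*(1 - 6)) = 1/(-3*(-5)) = 1/15 ≈ 0.066667)
((10*H)*7 + 22206) - 33560 = ((10*(1/15))*7 + 22206) - 33560 = ((⅔)*7 + 22206) - 33560 = (14/3 + 22206) - 33560 = 66632/3 - 33560 = -34048/3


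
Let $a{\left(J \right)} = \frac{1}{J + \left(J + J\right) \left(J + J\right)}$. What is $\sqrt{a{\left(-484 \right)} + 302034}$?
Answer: $\frac{\sqrt{60816388307615}}{14190} \approx 549.58$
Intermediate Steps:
$a{\left(J \right)} = \frac{1}{J + 4 J^{2}}$ ($a{\left(J \right)} = \frac{1}{J + 2 J 2 J} = \frac{1}{J + 4 J^{2}}$)
$\sqrt{a{\left(-484 \right)} + 302034} = \sqrt{\frac{1}{\left(-484\right) \left(1 + 4 \left(-484\right)\right)} + 302034} = \sqrt{- \frac{1}{484 \left(1 - 1936\right)} + 302034} = \sqrt{- \frac{1}{484 \left(-1935\right)} + 302034} = \sqrt{\left(- \frac{1}{484}\right) \left(- \frac{1}{1935}\right) + 302034} = \sqrt{\frac{1}{936540} + 302034} = \sqrt{\frac{282866922361}{936540}} = \frac{\sqrt{60816388307615}}{14190}$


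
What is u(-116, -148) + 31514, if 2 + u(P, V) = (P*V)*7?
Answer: 151688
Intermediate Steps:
u(P, V) = -2 + 7*P*V (u(P, V) = -2 + (P*V)*7 = -2 + 7*P*V)
u(-116, -148) + 31514 = (-2 + 7*(-116)*(-148)) + 31514 = (-2 + 120176) + 31514 = 120174 + 31514 = 151688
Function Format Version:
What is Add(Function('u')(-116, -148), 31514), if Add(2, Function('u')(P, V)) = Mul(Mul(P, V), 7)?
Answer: 151688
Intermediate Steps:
Function('u')(P, V) = Add(-2, Mul(7, P, V)) (Function('u')(P, V) = Add(-2, Mul(Mul(P, V), 7)) = Add(-2, Mul(7, P, V)))
Add(Function('u')(-116, -148), 31514) = Add(Add(-2, Mul(7, -116, -148)), 31514) = Add(Add(-2, 120176), 31514) = Add(120174, 31514) = 151688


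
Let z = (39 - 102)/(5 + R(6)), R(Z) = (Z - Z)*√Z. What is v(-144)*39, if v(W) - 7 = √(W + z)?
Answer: 273 + 117*I*√435/5 ≈ 273.0 + 488.05*I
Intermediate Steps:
R(Z) = 0 (R(Z) = 0*√Z = 0)
z = -63/5 (z = (39 - 102)/(5 + 0) = -63/5 ≈ -12.600)
v(W) = 7 + √(-63/5 + W) (v(W) = 7 + √(W - 63/5) = 7 + √(-63/5 + W))
v(-144)*39 = (7 + √(-315 + 25*(-144))/5)*39 = (7 + √(-315 - 3600)/5)*39 = (7 + √(-3915)/5)*39 = (7 + (3*I*√435)/5)*39 = (7 + 3*I*√435/5)*39 = 273 + 117*I*√435/5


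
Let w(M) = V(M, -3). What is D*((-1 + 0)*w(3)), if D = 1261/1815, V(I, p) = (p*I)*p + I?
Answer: -2522/121 ≈ -20.843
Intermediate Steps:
V(I, p) = I + I*p² (V(I, p) = (I*p)*p + I = I*p² + I = I + I*p²)
D = 1261/1815 (D = 1261*(1/1815) = 1261/1815 ≈ 0.69477)
w(M) = 10*M (w(M) = M*(1 + (-3)²) = M*(1 + 9) = M*10 = 10*M)
D*((-1 + 0)*w(3)) = 1261*((-1 + 0)*(10*3))/1815 = 1261*(-1*30)/1815 = (1261/1815)*(-30) = -2522/121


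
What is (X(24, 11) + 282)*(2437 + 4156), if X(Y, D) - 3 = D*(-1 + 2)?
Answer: 1951528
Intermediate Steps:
X(Y, D) = 3 + D (X(Y, D) = 3 + D*(-1 + 2) = 3 + D*1 = 3 + D)
(X(24, 11) + 282)*(2437 + 4156) = ((3 + 11) + 282)*(2437 + 4156) = (14 + 282)*6593 = 296*6593 = 1951528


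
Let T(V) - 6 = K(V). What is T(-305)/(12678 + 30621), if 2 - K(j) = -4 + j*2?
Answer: 622/43299 ≈ 0.014365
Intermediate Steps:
K(j) = 6 - 2*j (K(j) = 2 - (-4 + j*2) = 2 - (-4 + 2*j) = 2 + (4 - 2*j) = 6 - 2*j)
T(V) = 12 - 2*V (T(V) = 6 + (6 - 2*V) = 12 - 2*V)
T(-305)/(12678 + 30621) = (12 - 2*(-305))/(12678 + 30621) = (12 + 610)/43299 = 622*(1/43299) = 622/43299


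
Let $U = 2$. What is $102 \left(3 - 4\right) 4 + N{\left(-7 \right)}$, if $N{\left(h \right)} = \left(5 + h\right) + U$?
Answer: $-408$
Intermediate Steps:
$N{\left(h \right)} = 7 + h$ ($N{\left(h \right)} = \left(5 + h\right) + 2 = 7 + h$)
$102 \left(3 - 4\right) 4 + N{\left(-7 \right)} = 102 \left(3 - 4\right) 4 + \left(7 - 7\right) = 102 \left(\left(-1\right) 4\right) + 0 = 102 \left(-4\right) + 0 = -408 + 0 = -408$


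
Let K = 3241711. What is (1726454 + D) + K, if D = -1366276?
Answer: 3601889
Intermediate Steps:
(1726454 + D) + K = (1726454 - 1366276) + 3241711 = 360178 + 3241711 = 3601889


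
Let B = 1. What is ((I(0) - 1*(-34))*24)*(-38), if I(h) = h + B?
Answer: -31920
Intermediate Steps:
I(h) = 1 + h (I(h) = h + 1 = 1 + h)
((I(0) - 1*(-34))*24)*(-38) = (((1 + 0) - 1*(-34))*24)*(-38) = ((1 + 34)*24)*(-38) = (35*24)*(-38) = 840*(-38) = -31920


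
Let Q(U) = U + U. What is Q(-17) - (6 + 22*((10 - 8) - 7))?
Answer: 70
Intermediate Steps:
Q(U) = 2*U
Q(-17) - (6 + 22*((10 - 8) - 7)) = 2*(-17) - (6 + 22*((10 - 8) - 7)) = -34 - (6 + 22*(2 - 7)) = -34 - (6 + 22*(-5)) = -34 - (6 - 110) = -34 - 1*(-104) = -34 + 104 = 70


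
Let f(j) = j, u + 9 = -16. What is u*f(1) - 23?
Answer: -48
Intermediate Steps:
u = -25 (u = -9 - 16 = -25)
u*f(1) - 23 = -25*1 - 23 = -25 - 23 = -48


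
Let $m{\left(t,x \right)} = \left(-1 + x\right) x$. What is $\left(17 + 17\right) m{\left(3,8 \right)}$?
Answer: $1904$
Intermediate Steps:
$m{\left(t,x \right)} = x \left(-1 + x\right)$
$\left(17 + 17\right) m{\left(3,8 \right)} = \left(17 + 17\right) 8 \left(-1 + 8\right) = 34 \cdot 8 \cdot 7 = 34 \cdot 56 = 1904$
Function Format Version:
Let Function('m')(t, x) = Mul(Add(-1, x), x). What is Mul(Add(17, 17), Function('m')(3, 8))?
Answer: 1904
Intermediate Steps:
Function('m')(t, x) = Mul(x, Add(-1, x))
Mul(Add(17, 17), Function('m')(3, 8)) = Mul(Add(17, 17), Mul(8, Add(-1, 8))) = Mul(34, Mul(8, 7)) = Mul(34, 56) = 1904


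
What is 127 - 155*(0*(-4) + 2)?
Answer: -183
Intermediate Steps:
127 - 155*(0*(-4) + 2) = 127 - 155*(0 + 2) = 127 - 155*2 = 127 - 310 = -183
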